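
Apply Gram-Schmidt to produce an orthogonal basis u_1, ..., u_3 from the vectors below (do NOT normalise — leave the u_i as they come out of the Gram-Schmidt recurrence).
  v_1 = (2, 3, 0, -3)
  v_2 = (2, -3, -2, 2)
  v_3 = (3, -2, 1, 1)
Orthogonal basis:
  u_1 = (2, 3, 0, -3)
  u_2 = (3, -3/2, -2, 1/2)
  u_3 = (423/341, -196/341, 73/31, 86/341)

Apply the Gram-Schmidt recurrence
  u_1 = v_1
  u_i = v_i − Σ_{j<i} ((v_i · u_j) / (u_j · u_j)) · u_j.

Step by step this gives:
  u_1 = (2, 3, 0, -3)
  u_2 = (3, -3/2, -2, 1/2)
  u_3 = (423/341, -196/341, 73/31, 86/341)

Orthogonality check:
  u_2 · u_1 = 0 (should be 0)
  u_3 · u_1 = 0 (should be 0)
  u_3 · u_2 = 0 (should be 0)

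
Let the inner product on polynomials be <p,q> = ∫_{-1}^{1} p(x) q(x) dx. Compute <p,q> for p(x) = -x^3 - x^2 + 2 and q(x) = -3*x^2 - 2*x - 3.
<p,q> = -12

Expand the product: p(x)·q(x) = 3*x^5 + 5*x^4 + 5*x^3 - 3*x^2 - 4*x - 6.
∫_{-1}^{1} of each monomial x^k gives [2/(k+1) if k even, 0 if k odd]. Integrating term-by-term (or equivalently evaluating the antiderivative F(x) = x^6/2 + x^5 + 5*x^4/4 - x^3 - 2*x^2 - 6*x at the endpoints):
  F(1) − F(−1) = -25/4 − (23/4) = -12.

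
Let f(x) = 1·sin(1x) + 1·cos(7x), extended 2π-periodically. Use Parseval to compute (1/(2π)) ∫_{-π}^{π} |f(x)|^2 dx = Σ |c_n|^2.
Σ |c_n|^2 = 1

Expand |f|^2 and use orthogonality of {sin(nx), cos(mx)} on [-π, π]:
  ∫_{-π}^{π} sin(nx)^2 dx = π, ∫ cos(mx)^2 dx = π, and cross terms integrate to 0.
So ∫_{-π}^{π} f(x)^2 dx = 1^2 · π + 1^2 · π = (1 + 1)π.
Divide by 2π: (1 + 1)/2 = 1.
By Parseval, this equals Σ |c_n|^2.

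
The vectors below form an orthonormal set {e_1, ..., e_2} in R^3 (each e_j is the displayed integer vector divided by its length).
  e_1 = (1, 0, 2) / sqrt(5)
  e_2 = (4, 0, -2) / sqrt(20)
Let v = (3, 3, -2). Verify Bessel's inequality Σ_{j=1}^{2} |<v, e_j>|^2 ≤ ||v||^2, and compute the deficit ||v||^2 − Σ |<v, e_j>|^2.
Σ |<v, e_j>|^2 = 13; ||v||^2 = 22; deficit = 9

Write each e_j = u_j / sqrt(<u_j, u_j>) where u_j is the displayed integer vector. Then <v, e_j> = <v, u_j> / sqrt(<u_j, u_j>), so |<v, e_j>|^2 = <v, u_j>^2 / <u_j, u_j>.
Coefficients: <v, e_1> = -1/sqrt(5), <v, e_2> = 16/sqrt(20).
Square and sum: Σ |<v, e_j>|^2 = 13.
Compute ||v||^2 = v·v = 22.
Deficit = 22 − 13 = 9 ≥ 0, confirming Bessel's inequality. (The deficit equals ||v − Σ <v,e_j> e_j||^2, the squared distance from v to span{e_j}.)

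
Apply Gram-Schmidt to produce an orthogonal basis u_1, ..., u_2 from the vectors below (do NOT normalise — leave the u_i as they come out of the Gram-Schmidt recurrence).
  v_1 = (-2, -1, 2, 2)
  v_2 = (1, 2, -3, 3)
Orthogonal basis:
  u_1 = (-2, -1, 2, 2)
  u_2 = (5/13, 22/13, -31/13, 47/13)

Apply the Gram-Schmidt recurrence
  u_1 = v_1
  u_i = v_i − Σ_{j<i} ((v_i · u_j) / (u_j · u_j)) · u_j.

Step by step this gives:
  u_1 = (-2, -1, 2, 2)
  u_2 = (5/13, 22/13, -31/13, 47/13)

Orthogonality check:
  u_2 · u_1 = 0 (should be 0)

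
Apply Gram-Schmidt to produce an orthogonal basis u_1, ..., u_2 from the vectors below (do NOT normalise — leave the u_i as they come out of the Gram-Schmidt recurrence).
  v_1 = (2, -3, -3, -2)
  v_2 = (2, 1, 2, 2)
Orthogonal basis:
  u_1 = (2, -3, -3, -2)
  u_2 = (35/13, -1/26, 25/26, 17/13)

Apply the Gram-Schmidt recurrence
  u_1 = v_1
  u_i = v_i − Σ_{j<i} ((v_i · u_j) / (u_j · u_j)) · u_j.

Step by step this gives:
  u_1 = (2, -3, -3, -2)
  u_2 = (35/13, -1/26, 25/26, 17/13)

Orthogonality check:
  u_2 · u_1 = 0 (should be 0)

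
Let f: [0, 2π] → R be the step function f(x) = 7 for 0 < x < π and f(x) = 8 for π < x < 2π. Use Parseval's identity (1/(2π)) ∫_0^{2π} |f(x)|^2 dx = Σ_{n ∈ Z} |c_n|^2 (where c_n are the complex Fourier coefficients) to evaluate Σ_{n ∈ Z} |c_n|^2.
Σ |c_n|^2 = 113/2

Parseval equates the L^2 energy of f (normalised by 1/(2π)) with the ℓ^2 sum of its Fourier coefficients: (1/(2π)) ∫_0^{2π} |f|^2 = Σ |c_n|^2.
Compute the left side: (1/(2π)) [∫_0^π 7^2 dx + ∫_π^{2π} 8^2 dx] = (1/(2π)) · (49π + 64π) = (49 + 64)/2 = 113/2.
So Σ_{n ∈ Z} |c_n|^2 = 113/2.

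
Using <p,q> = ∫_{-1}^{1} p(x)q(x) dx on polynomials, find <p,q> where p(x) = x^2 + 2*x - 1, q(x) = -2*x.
<p,q> = -8/3

Expand the product: p(x)·q(x) = -2*x^3 - 4*x^2 + 2*x.
∫_{-1}^{1} of each monomial x^k gives [2/(k+1) if k even, 0 if k odd]. Integrating term-by-term (or equivalently evaluating the antiderivative F(x) = -x^4/2 - 4*x^3/3 + x^2 at the endpoints):
  F(1) − F(−1) = -5/6 − (11/6) = -8/3.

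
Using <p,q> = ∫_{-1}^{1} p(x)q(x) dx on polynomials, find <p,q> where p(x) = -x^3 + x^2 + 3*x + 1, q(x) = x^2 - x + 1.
<p,q> = 32/15

Expand the product: p(x)·q(x) = -x^5 + 2*x^4 + x^3 - x^2 + 2*x + 1.
∫_{-1}^{1} of each monomial x^k gives [2/(k+1) if k even, 0 if k odd]. Integrating term-by-term (or equivalently evaluating the antiderivative F(x) = -x^6/6 + 2*x^5/5 + x^4/4 - x^3/3 + x^2 + x at the endpoints):
  F(1) − F(−1) = 43/20 − (1/60) = 32/15.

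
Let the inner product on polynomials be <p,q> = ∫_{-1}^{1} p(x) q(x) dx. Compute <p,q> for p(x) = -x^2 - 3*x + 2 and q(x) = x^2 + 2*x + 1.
<p,q> = 4/15

Expand the product: p(x)·q(x) = -x^4 - 5*x^3 - 5*x^2 + x + 2.
∫_{-1}^{1} of each monomial x^k gives [2/(k+1) if k even, 0 if k odd]. Integrating term-by-term (or equivalently evaluating the antiderivative F(x) = -x^5/5 - 5*x^4/4 - 5*x^3/3 + x^2/2 + 2*x at the endpoints):
  F(1) − F(−1) = -37/60 − (-53/60) = 4/15.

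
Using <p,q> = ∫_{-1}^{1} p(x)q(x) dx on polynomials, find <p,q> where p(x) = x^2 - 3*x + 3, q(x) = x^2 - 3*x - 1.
<p,q> = 26/15

Expand the product: p(x)·q(x) = x^4 - 6*x^3 + 11*x^2 - 6*x - 3.
∫_{-1}^{1} of each monomial x^k gives [2/(k+1) if k even, 0 if k odd]. Integrating term-by-term (or equivalently evaluating the antiderivative F(x) = x^5/5 - 3*x^4/2 + 11*x^3/3 - 3*x^2 - 3*x at the endpoints):
  F(1) − F(−1) = -109/30 − (-161/30) = 26/15.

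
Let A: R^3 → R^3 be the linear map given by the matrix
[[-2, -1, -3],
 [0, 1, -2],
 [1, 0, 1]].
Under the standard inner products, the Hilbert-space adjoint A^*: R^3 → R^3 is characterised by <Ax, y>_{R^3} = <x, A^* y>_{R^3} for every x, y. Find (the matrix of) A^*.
A^* = A^T =
[[-2, 0, 1],
 [-1, 1, 0],
 [-3, -2, 1]]

For real matrices with standard dot products, the defining identity <Ax, y> = <x, A^* y> gives (Ax)^T y = x^T (A^*) y, i.e. x^T A^T y = x^T (A^*) y. Since this holds for all x, y, we must have A^* = A^T. Therefore
A^* =
[[-2, 0, 1],
 [-1, 1, 0],
 [-3, -2, 1]].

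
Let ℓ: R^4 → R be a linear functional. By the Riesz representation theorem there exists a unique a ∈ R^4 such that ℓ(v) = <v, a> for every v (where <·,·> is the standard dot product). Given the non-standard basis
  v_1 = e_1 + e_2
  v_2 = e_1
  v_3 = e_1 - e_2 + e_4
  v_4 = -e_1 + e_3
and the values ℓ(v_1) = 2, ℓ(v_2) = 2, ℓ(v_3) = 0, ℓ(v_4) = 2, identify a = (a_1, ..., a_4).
a = (2, 0, 4, -2)

Write a = (a_1, ..., a_4) in the standard basis. For each basis vector v_i, ℓ(v_i) = <v_i, a> is a linear equation in the a_j's. Collect the n equations into a matrix system V a = ℓ, where row i of V is v_i (expressed in the standard basis). Since V is invertible (lower-triangular with 1s on the diagonal, up to permutation), solve by back-substitution:
  V =
[[1, 1, 0, 0],
 [1, 0, 0, 0],
 [1, -1, 0, 1],
 [-1, 0, 1, 0]]
  V a = (2, 2, 0, 2)
Solving gives a = (2, 0, 4, -2).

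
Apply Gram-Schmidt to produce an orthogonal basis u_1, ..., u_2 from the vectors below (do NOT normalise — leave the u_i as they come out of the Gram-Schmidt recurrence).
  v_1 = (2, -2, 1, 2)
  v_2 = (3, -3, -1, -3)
Orthogonal basis:
  u_1 = (2, -2, 1, 2)
  u_2 = (29/13, -29/13, -18/13, -49/13)

Apply the Gram-Schmidt recurrence
  u_1 = v_1
  u_i = v_i − Σ_{j<i} ((v_i · u_j) / (u_j · u_j)) · u_j.

Step by step this gives:
  u_1 = (2, -2, 1, 2)
  u_2 = (29/13, -29/13, -18/13, -49/13)

Orthogonality check:
  u_2 · u_1 = 0 (should be 0)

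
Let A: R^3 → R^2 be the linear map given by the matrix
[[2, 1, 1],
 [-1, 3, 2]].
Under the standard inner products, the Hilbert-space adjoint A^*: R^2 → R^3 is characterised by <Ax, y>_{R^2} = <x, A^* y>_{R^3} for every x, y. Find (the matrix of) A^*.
A^* = A^T =
[[2, -1],
 [1, 3],
 [1, 2]]

For real matrices with standard dot products, the defining identity <Ax, y> = <x, A^* y> gives (Ax)^T y = x^T (A^*) y, i.e. x^T A^T y = x^T (A^*) y. Since this holds for all x, y, we must have A^* = A^T. Therefore
A^* =
[[2, -1],
 [1, 3],
 [1, 2]].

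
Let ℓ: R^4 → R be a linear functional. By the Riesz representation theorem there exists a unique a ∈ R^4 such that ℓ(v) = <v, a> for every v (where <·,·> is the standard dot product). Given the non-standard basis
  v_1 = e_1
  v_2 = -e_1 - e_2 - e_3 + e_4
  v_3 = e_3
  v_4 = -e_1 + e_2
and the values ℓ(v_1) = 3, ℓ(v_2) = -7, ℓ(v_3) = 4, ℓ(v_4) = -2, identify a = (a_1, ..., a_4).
a = (3, 1, 4, 1)

Write a = (a_1, ..., a_4) in the standard basis. For each basis vector v_i, ℓ(v_i) = <v_i, a> is a linear equation in the a_j's. Collect the n equations into a matrix system V a = ℓ, where row i of V is v_i (expressed in the standard basis). Since V is invertible (lower-triangular with 1s on the diagonal, up to permutation), solve by back-substitution:
  V =
[[1, 0, 0, 0],
 [-1, -1, -1, 1],
 [0, 0, 1, 0],
 [-1, 1, 0, 0]]
  V a = (3, -7, 4, -2)
Solving gives a = (3, 1, 4, 1).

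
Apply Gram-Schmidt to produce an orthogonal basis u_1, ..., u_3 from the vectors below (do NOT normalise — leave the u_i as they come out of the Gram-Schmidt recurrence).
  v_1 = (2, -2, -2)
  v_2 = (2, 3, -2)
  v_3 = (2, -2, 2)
Orthogonal basis:
  u_1 = (2, -2, -2)
  u_2 = (5/3, 10/3, -5/3)
  u_3 = (2, 0, 2)

Apply the Gram-Schmidt recurrence
  u_1 = v_1
  u_i = v_i − Σ_{j<i} ((v_i · u_j) / (u_j · u_j)) · u_j.

Step by step this gives:
  u_1 = (2, -2, -2)
  u_2 = (5/3, 10/3, -5/3)
  u_3 = (2, 0, 2)

Orthogonality check:
  u_2 · u_1 = 0 (should be 0)
  u_3 · u_1 = 0 (should be 0)
  u_3 · u_2 = 0 (should be 0)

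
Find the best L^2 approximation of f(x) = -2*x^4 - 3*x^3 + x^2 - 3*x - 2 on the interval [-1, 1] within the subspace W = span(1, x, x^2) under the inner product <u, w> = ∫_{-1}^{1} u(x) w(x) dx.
g(x) = -5*x^2/7 - 24*x/5 - 64/35

The best approximation g ∈ W is the orthogonal projection of f onto W. Writing g = a_0 + a_1 x + a_2 x^2, the coefficients solve the normal equations G · a = b where
  G_{ij} = <φ_i, φ_j> and b_i = <f, φ_i>, with φ_0 = 1, φ_1 = x, φ_2 = x^2.
G =
  [2, 0, 2/3]
  [0, 2/3, 0]
  [2/3, 0, 2/5],
b = (-62/15, -16/5, -158/105).
Solving gives a_0 = -64/35, a_1 = -24/5, a_2 = -5/7, so
  g(x) = -5*x^2/7 - 24*x/5 - 64/35.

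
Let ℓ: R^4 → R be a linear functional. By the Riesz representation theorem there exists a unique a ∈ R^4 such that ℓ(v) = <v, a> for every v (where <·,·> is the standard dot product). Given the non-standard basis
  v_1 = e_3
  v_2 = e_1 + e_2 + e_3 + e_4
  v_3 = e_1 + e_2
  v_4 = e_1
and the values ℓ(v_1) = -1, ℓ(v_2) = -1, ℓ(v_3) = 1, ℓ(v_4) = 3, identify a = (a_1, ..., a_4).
a = (3, -2, -1, -1)

Write a = (a_1, ..., a_4) in the standard basis. For each basis vector v_i, ℓ(v_i) = <v_i, a> is a linear equation in the a_j's. Collect the n equations into a matrix system V a = ℓ, where row i of V is v_i (expressed in the standard basis). Since V is invertible (lower-triangular with 1s on the diagonal, up to permutation), solve by back-substitution:
  V =
[[0, 0, 1, 0],
 [1, 1, 1, 1],
 [1, 1, 0, 0],
 [1, 0, 0, 0]]
  V a = (-1, -1, 1, 3)
Solving gives a = (3, -2, -1, -1).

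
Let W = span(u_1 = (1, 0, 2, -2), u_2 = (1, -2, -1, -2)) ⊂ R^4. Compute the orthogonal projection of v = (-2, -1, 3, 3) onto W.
proj_W(v) = (-68/81, 50/27, 89/81, 136/81)

Set up U = [u_1 | ... | u_2] ∈ R^(4×2). The projector onto W = col(U) is P = U (U^T U)^(-1) U^T.
Compute U^T U =
  [9, 3]
  [3, 10],
and U^T v = (-2, -9).
Solve U^T U · c = U^T v for the coefficients: c = (7/81, -25/27). The projection is proj_W(v) = U c.
Check: (v - proj_W(v)) · u_1 = 0  (should be 0).
Check: (v - proj_W(v)) · u_2 = 0  (should be 0).
Result: proj_W(v) = (-68/81, 50/27, 89/81, 136/81).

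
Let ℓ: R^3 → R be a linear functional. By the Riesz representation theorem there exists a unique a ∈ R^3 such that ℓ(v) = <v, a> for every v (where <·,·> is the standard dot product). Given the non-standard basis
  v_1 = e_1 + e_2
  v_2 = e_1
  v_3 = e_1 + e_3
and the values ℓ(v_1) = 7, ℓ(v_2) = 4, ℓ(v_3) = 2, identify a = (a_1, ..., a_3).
a = (4, 3, -2)

Write a = (a_1, ..., a_3) in the standard basis. For each basis vector v_i, ℓ(v_i) = <v_i, a> is a linear equation in the a_j's. Collect the n equations into a matrix system V a = ℓ, where row i of V is v_i (expressed in the standard basis). Since V is invertible (lower-triangular with 1s on the diagonal, up to permutation), solve by back-substitution:
  V =
[[1, 1, 0],
 [1, 0, 0],
 [1, 0, 1]]
  V a = (7, 4, 2)
Solving gives a = (4, 3, -2).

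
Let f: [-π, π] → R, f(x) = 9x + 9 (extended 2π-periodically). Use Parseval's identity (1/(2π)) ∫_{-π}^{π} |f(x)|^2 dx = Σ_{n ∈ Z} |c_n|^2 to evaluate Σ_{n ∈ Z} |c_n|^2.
Σ |c_n|^2 = 27π^2 + 81

Expand and integrate term by term over [-π, π]:
  ∫ (9x)^2 dx = 81·(2π^3/3); ∫ 2·9·(9)·x dx = 0 (odd integrand); ∫ 9^2 dx = 81·2π.
So (1/(2π)) ∫_{-π}^{π} (9x + 9)^2 dx = 81π^2/3 + 81 = 27π^2 + 81.
Parseval ⇒ Σ |c_n|^2 = 27π^2 + 81.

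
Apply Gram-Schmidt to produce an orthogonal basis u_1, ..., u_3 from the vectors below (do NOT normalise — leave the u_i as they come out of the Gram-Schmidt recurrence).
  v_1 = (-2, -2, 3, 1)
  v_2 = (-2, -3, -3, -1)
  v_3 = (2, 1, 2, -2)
Orthogonal basis:
  u_1 = (-2, -2, 3, 1)
  u_2 = (-2, -3, -3, -1)
  u_3 = (170/207, -136/207, 62/69, -490/207)

Apply the Gram-Schmidt recurrence
  u_1 = v_1
  u_i = v_i − Σ_{j<i} ((v_i · u_j) / (u_j · u_j)) · u_j.

Step by step this gives:
  u_1 = (-2, -2, 3, 1)
  u_2 = (-2, -3, -3, -1)
  u_3 = (170/207, -136/207, 62/69, -490/207)

Orthogonality check:
  u_2 · u_1 = 0 (should be 0)
  u_3 · u_1 = 0 (should be 0)
  u_3 · u_2 = 0 (should be 0)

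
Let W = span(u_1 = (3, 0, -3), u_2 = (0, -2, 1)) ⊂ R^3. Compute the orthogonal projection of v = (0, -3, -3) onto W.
proj_W(v) = (2, -2, -1)

Set up U = [u_1 | ... | u_2] ∈ R^(3×2). The projector onto W = col(U) is P = U (U^T U)^(-1) U^T.
Compute U^T U =
  [18, -3]
  [-3, 5],
and U^T v = (9, 3).
Solve U^T U · c = U^T v for the coefficients: c = (2/3, 1). The projection is proj_W(v) = U c.
Check: (v - proj_W(v)) · u_1 = 0  (should be 0).
Check: (v - proj_W(v)) · u_2 = 0  (should be 0).
Result: proj_W(v) = (2, -2, -1).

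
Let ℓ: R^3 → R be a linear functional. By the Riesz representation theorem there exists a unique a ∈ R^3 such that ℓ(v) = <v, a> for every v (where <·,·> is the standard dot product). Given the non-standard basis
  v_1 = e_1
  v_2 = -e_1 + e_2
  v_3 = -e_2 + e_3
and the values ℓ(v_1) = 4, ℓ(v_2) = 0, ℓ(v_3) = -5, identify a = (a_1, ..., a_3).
a = (4, 4, -1)

Write a = (a_1, ..., a_3) in the standard basis. For each basis vector v_i, ℓ(v_i) = <v_i, a> is a linear equation in the a_j's. Collect the n equations into a matrix system V a = ℓ, where row i of V is v_i (expressed in the standard basis). Since V is invertible (lower-triangular with 1s on the diagonal, up to permutation), solve by back-substitution:
  V =
[[1, 0, 0],
 [-1, 1, 0],
 [0, -1, 1]]
  V a = (4, 0, -5)
Solving gives a = (4, 4, -1).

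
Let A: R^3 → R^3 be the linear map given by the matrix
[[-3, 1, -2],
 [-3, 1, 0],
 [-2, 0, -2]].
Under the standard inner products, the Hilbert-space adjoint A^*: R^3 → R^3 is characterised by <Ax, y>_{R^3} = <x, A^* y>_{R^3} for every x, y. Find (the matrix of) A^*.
A^* = A^T =
[[-3, -3, -2],
 [1, 1, 0],
 [-2, 0, -2]]

For real matrices with standard dot products, the defining identity <Ax, y> = <x, A^* y> gives (Ax)^T y = x^T (A^*) y, i.e. x^T A^T y = x^T (A^*) y. Since this holds for all x, y, we must have A^* = A^T. Therefore
A^* =
[[-3, -3, -2],
 [1, 1, 0],
 [-2, 0, -2]].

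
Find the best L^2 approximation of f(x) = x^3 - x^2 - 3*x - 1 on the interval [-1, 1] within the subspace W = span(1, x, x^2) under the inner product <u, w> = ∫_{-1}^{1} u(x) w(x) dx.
g(x) = -x^2 - 12*x/5 - 1

The best approximation g ∈ W is the orthogonal projection of f onto W. Writing g = a_0 + a_1 x + a_2 x^2, the coefficients solve the normal equations G · a = b where
  G_{ij} = <φ_i, φ_j> and b_i = <f, φ_i>, with φ_0 = 1, φ_1 = x, φ_2 = x^2.
G =
  [2, 0, 2/3]
  [0, 2/3, 0]
  [2/3, 0, 2/5],
b = (-8/3, -8/5, -16/15).
Solving gives a_0 = -1, a_1 = -12/5, a_2 = -1, so
  g(x) = -x^2 - 12*x/5 - 1.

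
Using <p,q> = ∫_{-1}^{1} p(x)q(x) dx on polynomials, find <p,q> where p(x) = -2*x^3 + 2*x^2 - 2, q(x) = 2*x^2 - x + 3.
<p,q> = -124/15

Expand the product: p(x)·q(x) = -4*x^5 + 6*x^4 - 8*x^3 + 2*x^2 + 2*x - 6.
∫_{-1}^{1} of each monomial x^k gives [2/(k+1) if k even, 0 if k odd]. Integrating term-by-term (or equivalently evaluating the antiderivative F(x) = -2*x^6/3 + 6*x^5/5 - 2*x^4 + 2*x^3/3 + x^2 - 6*x at the endpoints):
  F(1) − F(−1) = -29/5 − (37/15) = -124/15.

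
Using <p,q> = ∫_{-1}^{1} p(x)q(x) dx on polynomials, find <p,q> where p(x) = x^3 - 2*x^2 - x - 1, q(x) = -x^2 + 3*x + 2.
<p,q> = -6

Expand the product: p(x)·q(x) = -x^5 + 5*x^4 - 3*x^3 - 6*x^2 - 5*x - 2.
∫_{-1}^{1} of each monomial x^k gives [2/(k+1) if k even, 0 if k odd]. Integrating term-by-term (or equivalently evaluating the antiderivative F(x) = -x^6/6 + x^5 - 3*x^4/4 - 2*x^3 - 5*x^2/2 - 2*x at the endpoints):
  F(1) − F(−1) = -77/12 − (-5/12) = -6.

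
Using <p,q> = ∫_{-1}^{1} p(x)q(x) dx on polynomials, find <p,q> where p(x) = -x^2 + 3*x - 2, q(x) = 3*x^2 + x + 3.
<p,q> = -86/5

Expand the product: p(x)·q(x) = -3*x^4 + 8*x^3 - 6*x^2 + 7*x - 6.
∫_{-1}^{1} of each monomial x^k gives [2/(k+1) if k even, 0 if k odd]. Integrating term-by-term (or equivalently evaluating the antiderivative F(x) = -3*x^5/5 + 2*x^4 - 2*x^3 + 7*x^2/2 - 6*x at the endpoints):
  F(1) − F(−1) = -31/10 − (141/10) = -86/5.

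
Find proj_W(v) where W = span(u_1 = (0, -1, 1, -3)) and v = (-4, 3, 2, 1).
proj_W(v) = (0, 4/11, -4/11, 12/11)

Set up U = [u_1 | ... | u_1] ∈ R^(4×1). The projector onto W = col(U) is P = U (U^T U)^(-1) U^T.
Compute U^T U =
  [11],
and U^T v = (-4).
Solve U^T U · c = U^T v for the coefficients: c = (-4/11). The projection is proj_W(v) = U c.
Check: (v - proj_W(v)) · u_1 = 0  (should be 0).
Result: proj_W(v) = (0, 4/11, -4/11, 12/11).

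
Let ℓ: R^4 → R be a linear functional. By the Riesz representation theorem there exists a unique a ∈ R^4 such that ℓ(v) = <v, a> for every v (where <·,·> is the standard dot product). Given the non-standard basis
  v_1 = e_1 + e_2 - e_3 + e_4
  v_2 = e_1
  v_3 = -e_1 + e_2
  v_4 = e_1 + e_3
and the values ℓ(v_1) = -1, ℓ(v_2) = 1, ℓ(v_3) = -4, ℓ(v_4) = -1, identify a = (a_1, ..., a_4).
a = (1, -3, -2, -1)

Write a = (a_1, ..., a_4) in the standard basis. For each basis vector v_i, ℓ(v_i) = <v_i, a> is a linear equation in the a_j's. Collect the n equations into a matrix system V a = ℓ, where row i of V is v_i (expressed in the standard basis). Since V is invertible (lower-triangular with 1s on the diagonal, up to permutation), solve by back-substitution:
  V =
[[1, 1, -1, 1],
 [1, 0, 0, 0],
 [-1, 1, 0, 0],
 [1, 0, 1, 0]]
  V a = (-1, 1, -4, -1)
Solving gives a = (1, -3, -2, -1).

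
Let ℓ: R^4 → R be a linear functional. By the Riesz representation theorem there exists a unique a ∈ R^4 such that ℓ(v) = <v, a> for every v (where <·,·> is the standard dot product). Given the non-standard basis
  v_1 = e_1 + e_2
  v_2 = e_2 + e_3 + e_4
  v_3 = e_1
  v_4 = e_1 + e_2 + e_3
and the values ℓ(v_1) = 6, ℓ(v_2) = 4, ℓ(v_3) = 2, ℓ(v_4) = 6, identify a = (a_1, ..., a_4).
a = (2, 4, 0, 0)

Write a = (a_1, ..., a_4) in the standard basis. For each basis vector v_i, ℓ(v_i) = <v_i, a> is a linear equation in the a_j's. Collect the n equations into a matrix system V a = ℓ, where row i of V is v_i (expressed in the standard basis). Since V is invertible (lower-triangular with 1s on the diagonal, up to permutation), solve by back-substitution:
  V =
[[1, 1, 0, 0],
 [0, 1, 1, 1],
 [1, 0, 0, 0],
 [1, 1, 1, 0]]
  V a = (6, 4, 2, 6)
Solving gives a = (2, 4, 0, 0).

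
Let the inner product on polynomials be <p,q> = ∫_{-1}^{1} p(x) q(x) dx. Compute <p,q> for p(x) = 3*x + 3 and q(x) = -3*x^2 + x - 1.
<p,q> = -10

Expand the product: p(x)·q(x) = -9*x^3 - 6*x^2 - 3.
∫_{-1}^{1} of each monomial x^k gives [2/(k+1) if k even, 0 if k odd]. Integrating term-by-term (or equivalently evaluating the antiderivative F(x) = -9*x^4/4 - 2*x^3 - 3*x at the endpoints):
  F(1) − F(−1) = -29/4 − (11/4) = -10.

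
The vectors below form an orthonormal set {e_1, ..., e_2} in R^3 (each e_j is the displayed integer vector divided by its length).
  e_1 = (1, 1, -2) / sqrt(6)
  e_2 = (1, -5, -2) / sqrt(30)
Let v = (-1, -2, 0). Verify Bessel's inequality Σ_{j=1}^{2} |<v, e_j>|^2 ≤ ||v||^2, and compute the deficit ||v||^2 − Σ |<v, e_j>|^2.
Σ |<v, e_j>|^2 = 21/5; ||v||^2 = 5; deficit = 4/5

Write each e_j = u_j / sqrt(<u_j, u_j>) where u_j is the displayed integer vector. Then <v, e_j> = <v, u_j> / sqrt(<u_j, u_j>), so |<v, e_j>|^2 = <v, u_j>^2 / <u_j, u_j>.
Coefficients: <v, e_1> = -3/sqrt(6), <v, e_2> = 9/sqrt(30).
Square and sum: Σ |<v, e_j>|^2 = 21/5.
Compute ||v||^2 = v·v = 5.
Deficit = 5 − 21/5 = 4/5 ≥ 0, confirming Bessel's inequality. (The deficit equals ||v − Σ <v,e_j> e_j||^2, the squared distance from v to span{e_j}.)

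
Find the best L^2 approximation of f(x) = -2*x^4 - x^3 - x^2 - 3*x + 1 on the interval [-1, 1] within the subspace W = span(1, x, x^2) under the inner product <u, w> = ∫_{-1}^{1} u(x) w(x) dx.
g(x) = -19*x^2/7 - 18*x/5 + 41/35

The best approximation g ∈ W is the orthogonal projection of f onto W. Writing g = a_0 + a_1 x + a_2 x^2, the coefficients solve the normal equations G · a = b where
  G_{ij} = <φ_i, φ_j> and b_i = <f, φ_i>, with φ_0 = 1, φ_1 = x, φ_2 = x^2.
G =
  [2, 0, 2/3]
  [0, 2/3, 0]
  [2/3, 0, 2/5],
b = (8/15, -12/5, -32/105).
Solving gives a_0 = 41/35, a_1 = -18/5, a_2 = -19/7, so
  g(x) = -19*x^2/7 - 18*x/5 + 41/35.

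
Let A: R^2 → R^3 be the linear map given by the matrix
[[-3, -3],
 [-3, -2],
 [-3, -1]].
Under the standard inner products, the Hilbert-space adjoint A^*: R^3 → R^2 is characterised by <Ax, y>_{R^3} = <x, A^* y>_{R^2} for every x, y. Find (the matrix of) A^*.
A^* = A^T =
[[-3, -3, -3],
 [-3, -2, -1]]

For real matrices with standard dot products, the defining identity <Ax, y> = <x, A^* y> gives (Ax)^T y = x^T (A^*) y, i.e. x^T A^T y = x^T (A^*) y. Since this holds for all x, y, we must have A^* = A^T. Therefore
A^* =
[[-3, -3, -3],
 [-3, -2, -1]].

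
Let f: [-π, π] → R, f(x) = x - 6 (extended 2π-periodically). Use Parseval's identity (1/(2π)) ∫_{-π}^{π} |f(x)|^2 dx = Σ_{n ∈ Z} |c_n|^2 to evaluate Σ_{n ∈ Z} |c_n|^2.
Σ |c_n|^2 = π^2/3 + 36

Expand and integrate term by term over [-π, π]:
  ∫ (x)^2 dx = 1·(2π^3/3); ∫ 2·1·(-6)·x dx = 0 (odd integrand); ∫ (-6)^2 dx = 36·2π.
So (1/(2π)) ∫_{-π}^{π} (x - 6)^2 dx = 1π^2/3 + 36 = π^2/3 + 36.
Parseval ⇒ Σ |c_n|^2 = π^2/3 + 36.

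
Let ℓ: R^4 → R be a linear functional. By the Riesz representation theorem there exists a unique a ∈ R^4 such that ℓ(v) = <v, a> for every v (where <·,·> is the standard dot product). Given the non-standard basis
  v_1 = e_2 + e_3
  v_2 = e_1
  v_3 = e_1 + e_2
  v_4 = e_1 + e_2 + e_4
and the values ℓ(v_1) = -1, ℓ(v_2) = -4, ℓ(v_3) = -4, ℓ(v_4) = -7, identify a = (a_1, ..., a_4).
a = (-4, 0, -1, -3)

Write a = (a_1, ..., a_4) in the standard basis. For each basis vector v_i, ℓ(v_i) = <v_i, a> is a linear equation in the a_j's. Collect the n equations into a matrix system V a = ℓ, where row i of V is v_i (expressed in the standard basis). Since V is invertible (lower-triangular with 1s on the diagonal, up to permutation), solve by back-substitution:
  V =
[[0, 1, 1, 0],
 [1, 0, 0, 0],
 [1, 1, 0, 0],
 [1, 1, 0, 1]]
  V a = (-1, -4, -4, -7)
Solving gives a = (-4, 0, -1, -3).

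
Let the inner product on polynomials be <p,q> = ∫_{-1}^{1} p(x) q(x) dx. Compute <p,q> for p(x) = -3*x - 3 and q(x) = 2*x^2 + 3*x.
<p,q> = -10

Expand the product: p(x)·q(x) = -6*x^3 - 15*x^2 - 9*x.
∫_{-1}^{1} of each monomial x^k gives [2/(k+1) if k even, 0 if k odd]. Integrating term-by-term (or equivalently evaluating the antiderivative F(x) = -3*x^4/2 - 5*x^3 - 9*x^2/2 at the endpoints):
  F(1) − F(−1) = -11 − (-1) = -10.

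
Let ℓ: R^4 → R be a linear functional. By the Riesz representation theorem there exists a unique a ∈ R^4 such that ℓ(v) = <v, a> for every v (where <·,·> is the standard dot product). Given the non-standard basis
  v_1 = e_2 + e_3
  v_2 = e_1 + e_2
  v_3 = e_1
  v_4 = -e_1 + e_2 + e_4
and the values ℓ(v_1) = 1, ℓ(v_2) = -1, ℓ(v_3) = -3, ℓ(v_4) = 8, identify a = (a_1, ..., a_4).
a = (-3, 2, -1, 3)

Write a = (a_1, ..., a_4) in the standard basis. For each basis vector v_i, ℓ(v_i) = <v_i, a> is a linear equation in the a_j's. Collect the n equations into a matrix system V a = ℓ, where row i of V is v_i (expressed in the standard basis). Since V is invertible (lower-triangular with 1s on the diagonal, up to permutation), solve by back-substitution:
  V =
[[0, 1, 1, 0],
 [1, 1, 0, 0],
 [1, 0, 0, 0],
 [-1, 1, 0, 1]]
  V a = (1, -1, -3, 8)
Solving gives a = (-3, 2, -1, 3).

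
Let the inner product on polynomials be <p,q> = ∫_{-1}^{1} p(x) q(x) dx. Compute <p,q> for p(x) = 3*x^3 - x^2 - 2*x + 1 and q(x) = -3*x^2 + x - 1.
<p,q> = -34/15

Expand the product: p(x)·q(x) = -9*x^5 + 6*x^4 + 2*x^3 - 4*x^2 + 3*x - 1.
∫_{-1}^{1} of each monomial x^k gives [2/(k+1) if k even, 0 if k odd]. Integrating term-by-term (or equivalently evaluating the antiderivative F(x) = -3*x^6/2 + 6*x^5/5 + x^4/2 - 4*x^3/3 + 3*x^2/2 - x at the endpoints):
  F(1) − F(−1) = -19/30 − (49/30) = -34/15.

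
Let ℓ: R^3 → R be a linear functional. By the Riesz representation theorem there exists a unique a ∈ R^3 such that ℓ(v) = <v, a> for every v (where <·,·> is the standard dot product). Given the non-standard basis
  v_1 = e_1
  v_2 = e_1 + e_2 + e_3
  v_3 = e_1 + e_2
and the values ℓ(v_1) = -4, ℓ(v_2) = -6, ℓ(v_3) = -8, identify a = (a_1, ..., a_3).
a = (-4, -4, 2)

Write a = (a_1, ..., a_3) in the standard basis. For each basis vector v_i, ℓ(v_i) = <v_i, a> is a linear equation in the a_j's. Collect the n equations into a matrix system V a = ℓ, where row i of V is v_i (expressed in the standard basis). Since V is invertible (lower-triangular with 1s on the diagonal, up to permutation), solve by back-substitution:
  V =
[[1, 0, 0],
 [1, 1, 1],
 [1, 1, 0]]
  V a = (-4, -6, -8)
Solving gives a = (-4, -4, 2).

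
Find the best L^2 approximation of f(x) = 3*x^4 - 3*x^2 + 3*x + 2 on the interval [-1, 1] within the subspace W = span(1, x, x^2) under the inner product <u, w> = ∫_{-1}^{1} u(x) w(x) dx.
g(x) = -3*x^2/7 + 3*x + 61/35

The best approximation g ∈ W is the orthogonal projection of f onto W. Writing g = a_0 + a_1 x + a_2 x^2, the coefficients solve the normal equations G · a = b where
  G_{ij} = <φ_i, φ_j> and b_i = <f, φ_i>, with φ_0 = 1, φ_1 = x, φ_2 = x^2.
G =
  [2, 0, 2/3]
  [0, 2/3, 0]
  [2/3, 0, 2/5],
b = (16/5, 2, 104/105).
Solving gives a_0 = 61/35, a_1 = 3, a_2 = -3/7, so
  g(x) = -3*x^2/7 + 3*x + 61/35.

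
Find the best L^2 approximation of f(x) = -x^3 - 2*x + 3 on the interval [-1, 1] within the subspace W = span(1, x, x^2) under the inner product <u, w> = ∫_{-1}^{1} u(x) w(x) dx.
g(x) = 3 - 13*x/5

The best approximation g ∈ W is the orthogonal projection of f onto W. Writing g = a_0 + a_1 x + a_2 x^2, the coefficients solve the normal equations G · a = b where
  G_{ij} = <φ_i, φ_j> and b_i = <f, φ_i>, with φ_0 = 1, φ_1 = x, φ_2 = x^2.
G =
  [2, 0, 2/3]
  [0, 2/3, 0]
  [2/3, 0, 2/5],
b = (6, -26/15, 2).
Solving gives a_0 = 3, a_1 = -13/5, a_2 = 0, so
  g(x) = 3 - 13*x/5.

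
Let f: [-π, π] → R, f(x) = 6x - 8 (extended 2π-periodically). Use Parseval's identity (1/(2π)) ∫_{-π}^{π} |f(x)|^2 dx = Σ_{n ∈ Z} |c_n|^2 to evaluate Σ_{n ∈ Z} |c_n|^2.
Σ |c_n|^2 = 12π^2 + 64

Expand and integrate term by term over [-π, π]:
  ∫ (6x)^2 dx = 36·(2π^3/3); ∫ 2·6·(-8)·x dx = 0 (odd integrand); ∫ (-8)^2 dx = 64·2π.
So (1/(2π)) ∫_{-π}^{π} (6x - 8)^2 dx = 36π^2/3 + 64 = 12π^2 + 64.
Parseval ⇒ Σ |c_n|^2 = 12π^2 + 64.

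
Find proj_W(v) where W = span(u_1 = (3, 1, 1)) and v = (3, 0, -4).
proj_W(v) = (15/11, 5/11, 5/11)

Set up U = [u_1 | ... | u_1] ∈ R^(3×1). The projector onto W = col(U) is P = U (U^T U)^(-1) U^T.
Compute U^T U =
  [11],
and U^T v = (5).
Solve U^T U · c = U^T v for the coefficients: c = (5/11). The projection is proj_W(v) = U c.
Check: (v - proj_W(v)) · u_1 = 0  (should be 0).
Result: proj_W(v) = (15/11, 5/11, 5/11).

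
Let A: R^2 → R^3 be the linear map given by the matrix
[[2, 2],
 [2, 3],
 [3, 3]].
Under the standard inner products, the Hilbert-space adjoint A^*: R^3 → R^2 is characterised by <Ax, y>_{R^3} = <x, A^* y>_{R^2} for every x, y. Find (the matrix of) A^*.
A^* = A^T =
[[2, 2, 3],
 [2, 3, 3]]

For real matrices with standard dot products, the defining identity <Ax, y> = <x, A^* y> gives (Ax)^T y = x^T (A^*) y, i.e. x^T A^T y = x^T (A^*) y. Since this holds for all x, y, we must have A^* = A^T. Therefore
A^* =
[[2, 2, 3],
 [2, 3, 3]].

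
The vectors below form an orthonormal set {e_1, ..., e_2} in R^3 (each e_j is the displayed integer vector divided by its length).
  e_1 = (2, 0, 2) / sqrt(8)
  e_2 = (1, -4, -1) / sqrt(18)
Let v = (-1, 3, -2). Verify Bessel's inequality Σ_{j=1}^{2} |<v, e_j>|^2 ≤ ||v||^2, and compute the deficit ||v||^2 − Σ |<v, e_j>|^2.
Σ |<v, e_j>|^2 = 101/9; ||v||^2 = 14; deficit = 25/9

Write each e_j = u_j / sqrt(<u_j, u_j>) where u_j is the displayed integer vector. Then <v, e_j> = <v, u_j> / sqrt(<u_j, u_j>), so |<v, e_j>|^2 = <v, u_j>^2 / <u_j, u_j>.
Coefficients: <v, e_1> = -6/sqrt(8), <v, e_2> = -11/sqrt(18).
Square and sum: Σ |<v, e_j>|^2 = 101/9.
Compute ||v||^2 = v·v = 14.
Deficit = 14 − 101/9 = 25/9 ≥ 0, confirming Bessel's inequality. (The deficit equals ||v − Σ <v,e_j> e_j||^2, the squared distance from v to span{e_j}.)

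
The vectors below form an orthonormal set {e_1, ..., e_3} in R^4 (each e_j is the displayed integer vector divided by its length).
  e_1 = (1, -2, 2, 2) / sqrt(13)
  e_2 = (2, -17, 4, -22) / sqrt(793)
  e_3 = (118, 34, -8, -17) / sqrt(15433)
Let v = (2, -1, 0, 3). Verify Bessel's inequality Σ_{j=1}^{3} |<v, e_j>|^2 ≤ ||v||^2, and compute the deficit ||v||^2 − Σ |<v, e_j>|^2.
Σ |<v, e_j>|^2 = 2966/253; ||v||^2 = 14; deficit = 576/253

Write each e_j = u_j / sqrt(<u_j, u_j>) where u_j is the displayed integer vector. Then <v, e_j> = <v, u_j> / sqrt(<u_j, u_j>), so |<v, e_j>|^2 = <v, u_j>^2 / <u_j, u_j>.
Coefficients: <v, e_1> = 10/sqrt(13), <v, e_2> = -45/sqrt(793), <v, e_3> = 151/sqrt(15433).
Square and sum: Σ |<v, e_j>|^2 = 2966/253.
Compute ||v||^2 = v·v = 14.
Deficit = 14 − 2966/253 = 576/253 ≥ 0, confirming Bessel's inequality. (The deficit equals ||v − Σ <v,e_j> e_j||^2, the squared distance from v to span{e_j}.)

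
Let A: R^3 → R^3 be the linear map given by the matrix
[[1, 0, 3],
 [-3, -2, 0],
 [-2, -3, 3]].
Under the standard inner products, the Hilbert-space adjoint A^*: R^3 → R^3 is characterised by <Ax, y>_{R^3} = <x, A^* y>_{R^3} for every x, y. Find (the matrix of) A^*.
A^* = A^T =
[[1, -3, -2],
 [0, -2, -3],
 [3, 0, 3]]

For real matrices with standard dot products, the defining identity <Ax, y> = <x, A^* y> gives (Ax)^T y = x^T (A^*) y, i.e. x^T A^T y = x^T (A^*) y. Since this holds for all x, y, we must have A^* = A^T. Therefore
A^* =
[[1, -3, -2],
 [0, -2, -3],
 [3, 0, 3]].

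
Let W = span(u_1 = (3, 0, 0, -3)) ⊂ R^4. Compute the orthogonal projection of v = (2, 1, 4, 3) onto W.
proj_W(v) = (-1/2, 0, 0, 1/2)

Set up U = [u_1 | ... | u_1] ∈ R^(4×1). The projector onto W = col(U) is P = U (U^T U)^(-1) U^T.
Compute U^T U =
  [18],
and U^T v = (-3).
Solve U^T U · c = U^T v for the coefficients: c = (-1/6). The projection is proj_W(v) = U c.
Check: (v - proj_W(v)) · u_1 = 0  (should be 0).
Result: proj_W(v) = (-1/2, 0, 0, 1/2).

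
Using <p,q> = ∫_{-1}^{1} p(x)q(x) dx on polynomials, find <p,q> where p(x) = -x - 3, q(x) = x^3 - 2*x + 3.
<p,q> = -256/15

Expand the product: p(x)·q(x) = -x^4 - 3*x^3 + 2*x^2 + 3*x - 9.
∫_{-1}^{1} of each monomial x^k gives [2/(k+1) if k even, 0 if k odd]. Integrating term-by-term (or equivalently evaluating the antiderivative F(x) = -x^5/5 - 3*x^4/4 + 2*x^3/3 + 3*x^2/2 - 9*x at the endpoints):
  F(1) − F(−1) = -467/60 − (557/60) = -256/15.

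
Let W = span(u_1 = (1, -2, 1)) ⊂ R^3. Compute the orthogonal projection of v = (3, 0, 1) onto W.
proj_W(v) = (2/3, -4/3, 2/3)

Set up U = [u_1 | ... | u_1] ∈ R^(3×1). The projector onto W = col(U) is P = U (U^T U)^(-1) U^T.
Compute U^T U =
  [6],
and U^T v = (4).
Solve U^T U · c = U^T v for the coefficients: c = (2/3). The projection is proj_W(v) = U c.
Check: (v - proj_W(v)) · u_1 = 0  (should be 0).
Result: proj_W(v) = (2/3, -4/3, 2/3).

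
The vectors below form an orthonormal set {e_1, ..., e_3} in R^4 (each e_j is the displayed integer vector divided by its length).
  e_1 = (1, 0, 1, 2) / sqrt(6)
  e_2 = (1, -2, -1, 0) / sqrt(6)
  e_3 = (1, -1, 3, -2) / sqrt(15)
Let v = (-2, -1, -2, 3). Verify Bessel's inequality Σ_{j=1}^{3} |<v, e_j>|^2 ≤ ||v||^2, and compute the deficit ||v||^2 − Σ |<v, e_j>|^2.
Σ |<v, e_j>|^2 = 63/5; ||v||^2 = 18; deficit = 27/5

Write each e_j = u_j / sqrt(<u_j, u_j>) where u_j is the displayed integer vector. Then <v, e_j> = <v, u_j> / sqrt(<u_j, u_j>), so |<v, e_j>|^2 = <v, u_j>^2 / <u_j, u_j>.
Coefficients: <v, e_1> = 2/sqrt(6), <v, e_2> = 2/sqrt(6), <v, e_3> = -13/sqrt(15).
Square and sum: Σ |<v, e_j>|^2 = 63/5.
Compute ||v||^2 = v·v = 18.
Deficit = 18 − 63/5 = 27/5 ≥ 0, confirming Bessel's inequality. (The deficit equals ||v − Σ <v,e_j> e_j||^2, the squared distance from v to span{e_j}.)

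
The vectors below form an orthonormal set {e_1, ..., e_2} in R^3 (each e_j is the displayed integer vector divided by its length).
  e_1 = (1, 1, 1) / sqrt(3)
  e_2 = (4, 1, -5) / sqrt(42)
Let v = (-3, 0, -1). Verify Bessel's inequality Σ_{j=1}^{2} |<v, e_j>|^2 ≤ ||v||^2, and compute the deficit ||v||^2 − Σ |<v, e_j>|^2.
Σ |<v, e_j>|^2 = 13/2; ||v||^2 = 10; deficit = 7/2

Write each e_j = u_j / sqrt(<u_j, u_j>) where u_j is the displayed integer vector. Then <v, e_j> = <v, u_j> / sqrt(<u_j, u_j>), so |<v, e_j>|^2 = <v, u_j>^2 / <u_j, u_j>.
Coefficients: <v, e_1> = -4/sqrt(3), <v, e_2> = -7/sqrt(42).
Square and sum: Σ |<v, e_j>|^2 = 13/2.
Compute ||v||^2 = v·v = 10.
Deficit = 10 − 13/2 = 7/2 ≥ 0, confirming Bessel's inequality. (The deficit equals ||v − Σ <v,e_j> e_j||^2, the squared distance from v to span{e_j}.)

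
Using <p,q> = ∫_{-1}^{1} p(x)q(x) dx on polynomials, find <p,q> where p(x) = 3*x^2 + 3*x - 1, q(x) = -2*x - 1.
<p,q> = -4

Expand the product: p(x)·q(x) = -6*x^3 - 9*x^2 - x + 1.
∫_{-1}^{1} of each monomial x^k gives [2/(k+1) if k even, 0 if k odd]. Integrating term-by-term (or equivalently evaluating the antiderivative F(x) = -3*x^4/2 - 3*x^3 - x^2/2 + x at the endpoints):
  F(1) − F(−1) = -4 − (0) = -4.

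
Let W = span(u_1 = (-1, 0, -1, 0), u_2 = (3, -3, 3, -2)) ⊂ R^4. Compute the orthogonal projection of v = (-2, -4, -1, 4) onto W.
proj_W(v) = (-3/2, -12/13, -3/2, -8/13)

Set up U = [u_1 | ... | u_2] ∈ R^(4×2). The projector onto W = col(U) is P = U (U^T U)^(-1) U^T.
Compute U^T U =
  [2, -6]
  [-6, 31],
and U^T v = (3, -5).
Solve U^T U · c = U^T v for the coefficients: c = (63/26, 4/13). The projection is proj_W(v) = U c.
Check: (v - proj_W(v)) · u_1 = 0  (should be 0).
Check: (v - proj_W(v)) · u_2 = 0  (should be 0).
Result: proj_W(v) = (-3/2, -12/13, -3/2, -8/13).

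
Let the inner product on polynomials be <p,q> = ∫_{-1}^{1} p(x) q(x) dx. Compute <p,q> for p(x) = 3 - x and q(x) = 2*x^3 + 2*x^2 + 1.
<p,q> = 46/5

Expand the product: p(x)·q(x) = -2*x^4 + 4*x^3 + 6*x^2 - x + 3.
∫_{-1}^{1} of each monomial x^k gives [2/(k+1) if k even, 0 if k odd]. Integrating term-by-term (or equivalently evaluating the antiderivative F(x) = -2*x^5/5 + x^4 + 2*x^3 - x^2/2 + 3*x at the endpoints):
  F(1) − F(−1) = 51/10 − (-41/10) = 46/5.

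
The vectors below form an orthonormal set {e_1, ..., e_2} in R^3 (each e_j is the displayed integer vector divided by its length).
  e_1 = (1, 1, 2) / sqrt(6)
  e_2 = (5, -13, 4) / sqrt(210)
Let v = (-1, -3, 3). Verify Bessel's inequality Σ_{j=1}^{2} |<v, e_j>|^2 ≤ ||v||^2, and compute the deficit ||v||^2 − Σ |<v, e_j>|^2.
Σ |<v, e_j>|^2 = 376/35; ||v||^2 = 19; deficit = 289/35

Write each e_j = u_j / sqrt(<u_j, u_j>) where u_j is the displayed integer vector. Then <v, e_j> = <v, u_j> / sqrt(<u_j, u_j>), so |<v, e_j>|^2 = <v, u_j>^2 / <u_j, u_j>.
Coefficients: <v, e_1> = 2/sqrt(6), <v, e_2> = 46/sqrt(210).
Square and sum: Σ |<v, e_j>|^2 = 376/35.
Compute ||v||^2 = v·v = 19.
Deficit = 19 − 376/35 = 289/35 ≥ 0, confirming Bessel's inequality. (The deficit equals ||v − Σ <v,e_j> e_j||^2, the squared distance from v to span{e_j}.)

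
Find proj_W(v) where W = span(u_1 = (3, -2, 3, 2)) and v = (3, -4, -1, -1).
proj_W(v) = (18/13, -12/13, 18/13, 12/13)

Set up U = [u_1 | ... | u_1] ∈ R^(4×1). The projector onto W = col(U) is P = U (U^T U)^(-1) U^T.
Compute U^T U =
  [26],
and U^T v = (12).
Solve U^T U · c = U^T v for the coefficients: c = (6/13). The projection is proj_W(v) = U c.
Check: (v - proj_W(v)) · u_1 = 0  (should be 0).
Result: proj_W(v) = (18/13, -12/13, 18/13, 12/13).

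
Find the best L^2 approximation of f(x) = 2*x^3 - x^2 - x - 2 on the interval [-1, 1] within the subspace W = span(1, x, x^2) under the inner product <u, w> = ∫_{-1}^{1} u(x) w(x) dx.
g(x) = -x^2 + x/5 - 2

The best approximation g ∈ W is the orthogonal projection of f onto W. Writing g = a_0 + a_1 x + a_2 x^2, the coefficients solve the normal equations G · a = b where
  G_{ij} = <φ_i, φ_j> and b_i = <f, φ_i>, with φ_0 = 1, φ_1 = x, φ_2 = x^2.
G =
  [2, 0, 2/3]
  [0, 2/3, 0]
  [2/3, 0, 2/5],
b = (-14/3, 2/15, -26/15).
Solving gives a_0 = -2, a_1 = 1/5, a_2 = -1, so
  g(x) = -x^2 + x/5 - 2.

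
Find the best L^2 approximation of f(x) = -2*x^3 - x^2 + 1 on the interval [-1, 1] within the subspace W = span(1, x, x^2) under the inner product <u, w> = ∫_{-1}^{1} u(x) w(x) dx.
g(x) = -x^2 - 6*x/5 + 1

The best approximation g ∈ W is the orthogonal projection of f onto W. Writing g = a_0 + a_1 x + a_2 x^2, the coefficients solve the normal equations G · a = b where
  G_{ij} = <φ_i, φ_j> and b_i = <f, φ_i>, with φ_0 = 1, φ_1 = x, φ_2 = x^2.
G =
  [2, 0, 2/3]
  [0, 2/3, 0]
  [2/3, 0, 2/5],
b = (4/3, -4/5, 4/15).
Solving gives a_0 = 1, a_1 = -6/5, a_2 = -1, so
  g(x) = -x^2 - 6*x/5 + 1.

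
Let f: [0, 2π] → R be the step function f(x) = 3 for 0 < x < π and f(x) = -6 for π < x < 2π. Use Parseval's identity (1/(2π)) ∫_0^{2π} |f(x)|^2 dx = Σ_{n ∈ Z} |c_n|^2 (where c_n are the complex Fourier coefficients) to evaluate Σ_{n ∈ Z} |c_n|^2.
Σ |c_n|^2 = 45/2

Parseval equates the L^2 energy of f (normalised by 1/(2π)) with the ℓ^2 sum of its Fourier coefficients: (1/(2π)) ∫_0^{2π} |f|^2 = Σ |c_n|^2.
Compute the left side: (1/(2π)) [∫_0^π 3^2 dx + ∫_π^{2π} (-6)^2 dx] = (1/(2π)) · (9π + 36π) = (9 + 36)/2 = 45/2.
So Σ_{n ∈ Z} |c_n|^2 = 45/2.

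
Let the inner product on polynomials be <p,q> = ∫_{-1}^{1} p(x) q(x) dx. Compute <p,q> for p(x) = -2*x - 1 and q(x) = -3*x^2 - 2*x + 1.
<p,q> = 8/3

Expand the product: p(x)·q(x) = 6*x^3 + 7*x^2 - 1.
∫_{-1}^{1} of each monomial x^k gives [2/(k+1) if k even, 0 if k odd]. Integrating term-by-term (or equivalently evaluating the antiderivative F(x) = 3*x^4/2 + 7*x^3/3 - x at the endpoints):
  F(1) − F(−1) = 17/6 − (1/6) = 8/3.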